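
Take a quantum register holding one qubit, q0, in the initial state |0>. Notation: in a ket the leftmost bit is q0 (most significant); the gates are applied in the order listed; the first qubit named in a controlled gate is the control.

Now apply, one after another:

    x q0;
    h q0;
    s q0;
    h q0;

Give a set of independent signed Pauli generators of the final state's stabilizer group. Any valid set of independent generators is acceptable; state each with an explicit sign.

One valid set of independent stabilizer generators is +Y (any independent generating set of the same group is equally correct).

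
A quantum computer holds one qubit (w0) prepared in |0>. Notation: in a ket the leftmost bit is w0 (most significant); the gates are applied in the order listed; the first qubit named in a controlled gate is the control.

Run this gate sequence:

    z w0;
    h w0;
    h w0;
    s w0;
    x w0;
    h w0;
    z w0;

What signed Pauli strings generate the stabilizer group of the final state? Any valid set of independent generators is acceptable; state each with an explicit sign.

The stabilizer group can be generated by +X, among other valid generating sets.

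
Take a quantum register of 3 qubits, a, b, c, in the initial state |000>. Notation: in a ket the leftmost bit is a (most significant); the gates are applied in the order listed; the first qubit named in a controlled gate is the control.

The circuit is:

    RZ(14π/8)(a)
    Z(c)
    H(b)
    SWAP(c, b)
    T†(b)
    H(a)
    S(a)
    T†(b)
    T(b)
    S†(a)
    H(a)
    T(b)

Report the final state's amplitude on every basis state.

The final amplitudes are -sqrt(2)*exp(I*pi/8)/2 on |000>, -sqrt(2)*exp(I*pi/8)/2 on |001>, and 0 on every other basis state.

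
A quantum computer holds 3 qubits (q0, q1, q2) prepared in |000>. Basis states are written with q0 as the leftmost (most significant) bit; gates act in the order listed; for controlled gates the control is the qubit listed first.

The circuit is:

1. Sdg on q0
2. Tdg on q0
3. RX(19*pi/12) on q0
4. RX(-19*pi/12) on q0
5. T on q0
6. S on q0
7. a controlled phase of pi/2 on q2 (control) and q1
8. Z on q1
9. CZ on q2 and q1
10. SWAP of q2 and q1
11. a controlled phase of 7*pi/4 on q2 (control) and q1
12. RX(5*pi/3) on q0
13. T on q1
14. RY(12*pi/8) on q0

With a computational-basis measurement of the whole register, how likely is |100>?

A full measurement returns |100> with probability 1/2.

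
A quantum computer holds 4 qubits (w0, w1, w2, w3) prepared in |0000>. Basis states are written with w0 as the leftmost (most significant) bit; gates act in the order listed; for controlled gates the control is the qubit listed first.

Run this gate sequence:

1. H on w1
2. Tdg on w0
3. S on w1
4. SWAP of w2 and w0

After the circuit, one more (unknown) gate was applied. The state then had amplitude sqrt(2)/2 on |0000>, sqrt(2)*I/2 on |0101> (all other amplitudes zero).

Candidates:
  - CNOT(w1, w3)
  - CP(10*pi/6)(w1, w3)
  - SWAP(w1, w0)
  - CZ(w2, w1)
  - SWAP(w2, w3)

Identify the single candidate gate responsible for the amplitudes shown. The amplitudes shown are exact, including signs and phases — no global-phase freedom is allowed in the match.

The applied gate was CNOT(w1, w3).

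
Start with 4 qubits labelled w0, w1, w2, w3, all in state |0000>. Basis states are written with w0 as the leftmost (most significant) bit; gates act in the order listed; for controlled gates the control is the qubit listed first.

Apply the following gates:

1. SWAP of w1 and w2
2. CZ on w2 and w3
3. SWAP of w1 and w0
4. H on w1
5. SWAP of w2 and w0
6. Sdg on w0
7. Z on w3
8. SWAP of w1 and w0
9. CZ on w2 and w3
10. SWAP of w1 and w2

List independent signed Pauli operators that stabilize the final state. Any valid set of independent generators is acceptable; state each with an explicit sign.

The stabilizer group can be generated by +XIII, +IZII, +IIZI, +IIIZ, among other valid generating sets.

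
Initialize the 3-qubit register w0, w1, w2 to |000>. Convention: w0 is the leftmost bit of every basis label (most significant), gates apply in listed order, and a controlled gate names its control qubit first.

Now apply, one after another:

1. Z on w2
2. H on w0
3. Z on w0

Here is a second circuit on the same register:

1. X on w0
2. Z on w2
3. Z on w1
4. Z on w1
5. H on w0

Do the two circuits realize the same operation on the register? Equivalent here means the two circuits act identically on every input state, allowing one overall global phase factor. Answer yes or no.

Yes, they are equivalent — the unitaries differ by at most a global phase.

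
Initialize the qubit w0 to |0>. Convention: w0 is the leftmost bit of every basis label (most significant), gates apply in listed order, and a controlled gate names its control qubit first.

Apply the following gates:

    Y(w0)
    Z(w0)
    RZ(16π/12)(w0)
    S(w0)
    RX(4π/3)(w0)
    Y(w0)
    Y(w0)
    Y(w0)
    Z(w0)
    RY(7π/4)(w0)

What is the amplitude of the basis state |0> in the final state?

The amplitude on |0> is sqrt(sqrt(2) + 2)*exp(I*pi/6)/4 + sqrt(6 - 3*sqrt(2))*exp(2*I*pi/3)/4.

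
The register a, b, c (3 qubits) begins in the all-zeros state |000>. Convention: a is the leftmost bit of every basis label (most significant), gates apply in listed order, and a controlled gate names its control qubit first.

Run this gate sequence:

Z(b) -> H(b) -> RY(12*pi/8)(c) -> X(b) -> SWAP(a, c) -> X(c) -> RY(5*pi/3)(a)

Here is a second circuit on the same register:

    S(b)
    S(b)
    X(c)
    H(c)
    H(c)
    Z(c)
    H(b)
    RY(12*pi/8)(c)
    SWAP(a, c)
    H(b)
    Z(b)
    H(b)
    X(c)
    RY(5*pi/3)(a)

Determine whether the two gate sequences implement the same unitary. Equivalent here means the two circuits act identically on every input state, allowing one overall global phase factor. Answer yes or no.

No: there is an input state on which the two circuits produce genuinely different outputs (not merely differing by a phase).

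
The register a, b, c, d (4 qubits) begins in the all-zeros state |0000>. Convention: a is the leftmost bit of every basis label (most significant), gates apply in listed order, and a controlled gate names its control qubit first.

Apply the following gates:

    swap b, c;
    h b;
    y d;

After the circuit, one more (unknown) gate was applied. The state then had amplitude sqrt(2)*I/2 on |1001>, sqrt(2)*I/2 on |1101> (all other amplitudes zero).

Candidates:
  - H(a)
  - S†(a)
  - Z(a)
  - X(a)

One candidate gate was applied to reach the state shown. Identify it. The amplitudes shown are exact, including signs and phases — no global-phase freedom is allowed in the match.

The applied gate was X(a).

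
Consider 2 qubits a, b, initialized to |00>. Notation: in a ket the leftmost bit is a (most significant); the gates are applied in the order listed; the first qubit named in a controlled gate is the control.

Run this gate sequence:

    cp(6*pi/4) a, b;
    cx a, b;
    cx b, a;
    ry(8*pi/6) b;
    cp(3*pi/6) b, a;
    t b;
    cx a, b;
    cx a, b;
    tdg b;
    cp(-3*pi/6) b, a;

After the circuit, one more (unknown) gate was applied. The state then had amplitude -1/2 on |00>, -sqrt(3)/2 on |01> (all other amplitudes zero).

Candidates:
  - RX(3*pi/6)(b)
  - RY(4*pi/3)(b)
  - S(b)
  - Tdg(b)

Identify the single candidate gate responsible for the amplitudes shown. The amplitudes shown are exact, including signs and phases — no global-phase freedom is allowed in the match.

The applied gate was RY(4*pi/3)(b). Key observation: steps 5-10 multiply out to the identity, so the circuit reduces to the remaining gates.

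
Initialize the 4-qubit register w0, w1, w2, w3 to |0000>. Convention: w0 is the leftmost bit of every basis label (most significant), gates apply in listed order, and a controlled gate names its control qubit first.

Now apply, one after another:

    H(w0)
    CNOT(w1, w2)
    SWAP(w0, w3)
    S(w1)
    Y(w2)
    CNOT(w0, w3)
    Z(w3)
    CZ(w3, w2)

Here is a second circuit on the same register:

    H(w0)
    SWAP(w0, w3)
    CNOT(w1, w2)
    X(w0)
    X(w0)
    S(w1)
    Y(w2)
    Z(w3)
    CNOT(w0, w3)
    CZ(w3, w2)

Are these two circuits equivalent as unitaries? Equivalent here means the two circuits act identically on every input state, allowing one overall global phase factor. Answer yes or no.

No — the two circuits implement different unitaries, even allowing a global phase.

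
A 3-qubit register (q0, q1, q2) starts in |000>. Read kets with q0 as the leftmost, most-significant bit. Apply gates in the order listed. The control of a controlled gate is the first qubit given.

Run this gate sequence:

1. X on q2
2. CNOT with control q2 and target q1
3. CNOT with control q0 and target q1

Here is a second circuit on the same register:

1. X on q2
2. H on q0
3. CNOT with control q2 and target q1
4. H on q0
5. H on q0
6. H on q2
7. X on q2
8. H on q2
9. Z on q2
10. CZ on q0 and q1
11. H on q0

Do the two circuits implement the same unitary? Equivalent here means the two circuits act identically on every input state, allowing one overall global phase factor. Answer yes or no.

No: there is an input state on which the two circuits produce genuinely different outputs (not merely differing by a phase).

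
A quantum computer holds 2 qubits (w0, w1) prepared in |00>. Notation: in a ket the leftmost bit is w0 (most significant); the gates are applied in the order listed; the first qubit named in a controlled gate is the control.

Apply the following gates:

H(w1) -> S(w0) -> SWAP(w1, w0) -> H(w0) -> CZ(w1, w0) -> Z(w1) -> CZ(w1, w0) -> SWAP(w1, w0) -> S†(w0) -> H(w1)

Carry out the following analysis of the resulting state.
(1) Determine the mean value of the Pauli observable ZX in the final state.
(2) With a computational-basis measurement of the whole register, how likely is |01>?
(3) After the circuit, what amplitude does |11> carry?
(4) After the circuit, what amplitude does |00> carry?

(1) The observable ZX averages to 1.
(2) A full measurement returns |01> with probability 1/2.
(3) The final state's coefficient on |11> equals 0.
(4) |00> carries amplitude sqrt(2)/2 in the final state.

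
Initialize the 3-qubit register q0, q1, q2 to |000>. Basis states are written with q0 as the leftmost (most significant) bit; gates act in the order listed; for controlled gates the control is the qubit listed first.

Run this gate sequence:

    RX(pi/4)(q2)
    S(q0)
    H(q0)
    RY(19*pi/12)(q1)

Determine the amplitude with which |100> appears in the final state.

The final state's coefficient on |100> equals -sqrt(3)/8 - sqrt(2)/8 - 1/8.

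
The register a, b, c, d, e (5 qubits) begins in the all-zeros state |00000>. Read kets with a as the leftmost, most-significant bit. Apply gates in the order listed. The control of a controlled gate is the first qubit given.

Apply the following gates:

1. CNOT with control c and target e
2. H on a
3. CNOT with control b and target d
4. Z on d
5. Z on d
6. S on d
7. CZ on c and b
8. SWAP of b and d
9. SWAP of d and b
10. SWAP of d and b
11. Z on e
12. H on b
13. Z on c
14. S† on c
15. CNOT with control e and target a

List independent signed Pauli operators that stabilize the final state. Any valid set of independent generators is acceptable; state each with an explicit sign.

The stabilizer group can be generated by +XIIII, +IXIII, +IIZII, +IIIZI, +IIIIZ, among other valid generating sets. Key observation: the block from step 9 through step 10 cancels to the identity and can be dropped.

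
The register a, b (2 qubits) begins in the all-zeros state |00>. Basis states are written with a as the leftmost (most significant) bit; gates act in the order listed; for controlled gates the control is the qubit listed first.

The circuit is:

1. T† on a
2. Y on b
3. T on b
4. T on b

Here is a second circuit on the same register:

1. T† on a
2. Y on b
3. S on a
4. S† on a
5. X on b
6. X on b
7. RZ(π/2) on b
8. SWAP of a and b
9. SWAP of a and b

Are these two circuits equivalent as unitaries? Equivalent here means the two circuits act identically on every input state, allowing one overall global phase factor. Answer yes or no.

Yes — the two circuits implement the same unitary up to a global phase.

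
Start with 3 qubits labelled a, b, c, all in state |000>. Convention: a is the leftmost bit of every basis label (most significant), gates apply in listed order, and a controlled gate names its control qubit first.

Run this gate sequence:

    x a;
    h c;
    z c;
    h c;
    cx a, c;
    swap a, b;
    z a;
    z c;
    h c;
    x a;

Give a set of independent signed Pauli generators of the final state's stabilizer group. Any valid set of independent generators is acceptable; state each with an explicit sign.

The final state is stabilized by the group generated by +IIX, -ZII, -IZI; other independent generating sets are equally valid.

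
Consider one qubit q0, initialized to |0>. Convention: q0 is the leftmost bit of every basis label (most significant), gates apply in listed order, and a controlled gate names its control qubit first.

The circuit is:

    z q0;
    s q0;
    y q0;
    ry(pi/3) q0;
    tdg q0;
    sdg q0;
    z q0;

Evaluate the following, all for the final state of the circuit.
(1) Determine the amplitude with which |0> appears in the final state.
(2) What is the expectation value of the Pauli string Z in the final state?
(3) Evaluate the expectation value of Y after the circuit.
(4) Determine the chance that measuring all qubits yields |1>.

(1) The amplitude on |0> is -I/2.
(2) The expectation value of Z is -1/2.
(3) The observable Y averages to -sqrt(6)/4.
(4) Outcome |1> occurs with probability 3/4.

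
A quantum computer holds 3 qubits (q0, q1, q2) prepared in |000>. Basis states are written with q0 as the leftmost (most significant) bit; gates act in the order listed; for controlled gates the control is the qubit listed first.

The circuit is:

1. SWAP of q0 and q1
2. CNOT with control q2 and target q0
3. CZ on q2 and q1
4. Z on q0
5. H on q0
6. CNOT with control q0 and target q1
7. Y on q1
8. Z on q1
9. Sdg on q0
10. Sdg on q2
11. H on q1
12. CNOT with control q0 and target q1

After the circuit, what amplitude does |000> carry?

The amplitude on |000> is -I/2.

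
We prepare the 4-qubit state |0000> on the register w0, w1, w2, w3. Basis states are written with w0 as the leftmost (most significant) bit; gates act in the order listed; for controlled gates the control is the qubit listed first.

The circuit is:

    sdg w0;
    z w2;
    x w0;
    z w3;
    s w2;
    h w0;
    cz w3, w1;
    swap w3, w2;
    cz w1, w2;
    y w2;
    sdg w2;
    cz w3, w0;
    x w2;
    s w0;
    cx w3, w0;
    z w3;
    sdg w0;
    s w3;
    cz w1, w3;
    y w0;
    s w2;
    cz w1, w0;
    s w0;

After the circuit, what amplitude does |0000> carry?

|0000> carries amplitude sqrt(2)*I/2 in the final state.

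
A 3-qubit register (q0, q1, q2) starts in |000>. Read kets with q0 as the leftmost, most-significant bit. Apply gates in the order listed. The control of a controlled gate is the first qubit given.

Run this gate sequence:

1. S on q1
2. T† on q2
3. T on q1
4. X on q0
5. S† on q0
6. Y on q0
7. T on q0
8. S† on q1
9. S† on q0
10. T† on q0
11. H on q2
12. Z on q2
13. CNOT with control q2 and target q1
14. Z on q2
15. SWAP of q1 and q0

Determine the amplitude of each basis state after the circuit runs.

After the circuit, the state carries amplitude -sqrt(2)/2 on |000>, -sqrt(2)/2 on |101>, and 0 on every other basis state.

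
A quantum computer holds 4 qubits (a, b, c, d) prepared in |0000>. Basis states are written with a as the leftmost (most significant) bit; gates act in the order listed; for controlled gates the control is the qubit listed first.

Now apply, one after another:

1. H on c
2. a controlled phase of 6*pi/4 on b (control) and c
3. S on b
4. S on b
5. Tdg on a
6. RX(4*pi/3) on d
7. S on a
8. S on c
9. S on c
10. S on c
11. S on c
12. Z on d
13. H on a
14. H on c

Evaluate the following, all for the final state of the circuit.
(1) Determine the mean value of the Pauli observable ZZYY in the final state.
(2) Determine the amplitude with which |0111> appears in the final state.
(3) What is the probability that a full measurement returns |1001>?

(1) The observable ZZYY averages to 0.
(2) |0111> carries amplitude 0 in the final state.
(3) A full measurement returns |1001> with probability 3/8.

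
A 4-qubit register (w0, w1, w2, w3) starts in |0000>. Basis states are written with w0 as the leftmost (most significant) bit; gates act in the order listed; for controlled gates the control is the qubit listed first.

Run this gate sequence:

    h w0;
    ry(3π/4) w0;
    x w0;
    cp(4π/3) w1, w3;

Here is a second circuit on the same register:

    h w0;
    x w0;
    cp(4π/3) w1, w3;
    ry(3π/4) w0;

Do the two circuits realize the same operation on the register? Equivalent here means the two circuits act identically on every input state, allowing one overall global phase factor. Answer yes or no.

No: there is an input state on which the two circuits produce genuinely different outputs (not merely differing by a phase).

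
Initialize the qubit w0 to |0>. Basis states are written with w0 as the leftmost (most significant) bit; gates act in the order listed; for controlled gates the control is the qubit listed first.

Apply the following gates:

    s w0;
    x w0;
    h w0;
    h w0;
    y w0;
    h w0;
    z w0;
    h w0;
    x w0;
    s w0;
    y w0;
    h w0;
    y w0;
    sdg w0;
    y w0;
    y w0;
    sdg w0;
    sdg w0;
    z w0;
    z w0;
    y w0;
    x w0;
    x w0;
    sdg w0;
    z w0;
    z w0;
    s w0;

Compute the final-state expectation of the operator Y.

In the final state, Y has expectation 1. Key observation: the block from step 24 through step 27 cancels to the identity and can be dropped.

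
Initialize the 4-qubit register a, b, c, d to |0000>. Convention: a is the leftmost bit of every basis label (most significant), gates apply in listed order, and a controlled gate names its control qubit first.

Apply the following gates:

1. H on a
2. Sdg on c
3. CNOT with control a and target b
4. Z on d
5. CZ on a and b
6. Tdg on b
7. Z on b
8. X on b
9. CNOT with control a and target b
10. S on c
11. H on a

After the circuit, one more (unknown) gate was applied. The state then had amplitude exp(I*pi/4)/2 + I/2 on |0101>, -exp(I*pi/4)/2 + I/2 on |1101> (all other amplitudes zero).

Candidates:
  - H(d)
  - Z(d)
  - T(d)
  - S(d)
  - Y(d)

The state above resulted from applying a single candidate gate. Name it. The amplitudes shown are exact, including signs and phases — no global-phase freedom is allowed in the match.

The applied gate was Y(d).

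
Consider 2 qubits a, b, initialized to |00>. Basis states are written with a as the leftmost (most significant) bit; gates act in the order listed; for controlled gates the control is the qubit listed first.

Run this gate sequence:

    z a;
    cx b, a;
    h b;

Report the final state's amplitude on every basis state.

The resulting statevector has amplitude sqrt(2)/2 on |00>, sqrt(2)/2 on |01>, 0 on |10>, 0 on |11>.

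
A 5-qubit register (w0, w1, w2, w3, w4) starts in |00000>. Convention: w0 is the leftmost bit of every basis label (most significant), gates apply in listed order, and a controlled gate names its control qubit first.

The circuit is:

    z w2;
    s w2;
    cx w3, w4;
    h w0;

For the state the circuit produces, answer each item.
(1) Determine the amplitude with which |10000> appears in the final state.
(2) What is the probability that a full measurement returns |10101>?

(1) The amplitude on |10000> is sqrt(2)/2.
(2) Outcome |10101> occurs with probability 0.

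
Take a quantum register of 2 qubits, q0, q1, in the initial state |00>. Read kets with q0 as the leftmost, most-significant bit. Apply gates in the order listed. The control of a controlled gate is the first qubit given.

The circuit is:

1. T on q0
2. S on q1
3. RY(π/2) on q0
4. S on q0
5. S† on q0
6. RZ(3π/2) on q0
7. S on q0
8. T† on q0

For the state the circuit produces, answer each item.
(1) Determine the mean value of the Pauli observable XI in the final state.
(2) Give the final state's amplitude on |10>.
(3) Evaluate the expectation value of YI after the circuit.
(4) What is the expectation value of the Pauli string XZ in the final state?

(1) The observable XI averages to sqrt(2)/2. Key observation: steps 4-5 multiply out to the identity, so the circuit reduces to the remaining gates.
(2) |10> carries amplitude -sqrt(2)/2 in the final state.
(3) The expectation value of YI is -sqrt(2)/2.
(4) The observable XZ averages to sqrt(2)/2.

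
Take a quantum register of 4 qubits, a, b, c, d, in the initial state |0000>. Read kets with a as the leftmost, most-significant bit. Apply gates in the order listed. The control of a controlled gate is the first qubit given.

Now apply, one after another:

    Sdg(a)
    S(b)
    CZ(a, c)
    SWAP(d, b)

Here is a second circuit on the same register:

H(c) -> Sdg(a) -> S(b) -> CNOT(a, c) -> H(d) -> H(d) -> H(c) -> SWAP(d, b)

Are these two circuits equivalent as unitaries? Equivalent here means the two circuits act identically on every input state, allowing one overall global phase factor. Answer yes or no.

Yes, they are equivalent — the unitaries differ by at most a global phase.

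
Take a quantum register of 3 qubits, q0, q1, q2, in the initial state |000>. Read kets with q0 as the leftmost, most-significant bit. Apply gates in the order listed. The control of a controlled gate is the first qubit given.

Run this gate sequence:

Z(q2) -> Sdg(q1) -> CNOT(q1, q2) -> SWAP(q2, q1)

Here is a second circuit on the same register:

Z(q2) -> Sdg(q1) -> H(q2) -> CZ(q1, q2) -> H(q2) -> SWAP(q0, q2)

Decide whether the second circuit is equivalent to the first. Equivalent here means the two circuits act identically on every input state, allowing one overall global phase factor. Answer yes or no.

No: there is an input state on which the two circuits produce genuinely different outputs (not merely differing by a phase).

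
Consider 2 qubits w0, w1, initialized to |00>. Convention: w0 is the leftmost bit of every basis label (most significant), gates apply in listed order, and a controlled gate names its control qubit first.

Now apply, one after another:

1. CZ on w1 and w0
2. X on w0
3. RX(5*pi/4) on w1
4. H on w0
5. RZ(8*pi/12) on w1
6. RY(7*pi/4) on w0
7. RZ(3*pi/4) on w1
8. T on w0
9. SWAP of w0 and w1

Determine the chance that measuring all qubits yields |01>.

Outcome |01> occurs with probability 1/8.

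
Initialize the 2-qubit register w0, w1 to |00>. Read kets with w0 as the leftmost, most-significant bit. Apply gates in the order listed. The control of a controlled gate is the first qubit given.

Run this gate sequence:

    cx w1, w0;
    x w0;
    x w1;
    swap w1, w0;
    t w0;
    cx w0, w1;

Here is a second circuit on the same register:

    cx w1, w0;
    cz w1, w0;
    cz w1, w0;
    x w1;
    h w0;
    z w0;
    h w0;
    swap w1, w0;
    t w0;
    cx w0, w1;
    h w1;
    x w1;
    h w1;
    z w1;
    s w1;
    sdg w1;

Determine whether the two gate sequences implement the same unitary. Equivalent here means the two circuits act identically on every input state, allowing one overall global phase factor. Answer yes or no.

Yes: on every input state the two circuits agree up to one overall phase factor.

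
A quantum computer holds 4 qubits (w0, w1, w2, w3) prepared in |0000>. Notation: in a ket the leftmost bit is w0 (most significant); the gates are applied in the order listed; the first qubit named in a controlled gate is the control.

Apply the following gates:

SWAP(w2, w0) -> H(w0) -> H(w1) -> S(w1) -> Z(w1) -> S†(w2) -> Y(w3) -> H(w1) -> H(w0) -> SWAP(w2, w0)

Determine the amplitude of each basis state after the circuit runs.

After the circuit, the state carries amplitude 1/2 + I/2 on |0001>, -1/2 + I/2 on |0101>, and 0 on every other basis state.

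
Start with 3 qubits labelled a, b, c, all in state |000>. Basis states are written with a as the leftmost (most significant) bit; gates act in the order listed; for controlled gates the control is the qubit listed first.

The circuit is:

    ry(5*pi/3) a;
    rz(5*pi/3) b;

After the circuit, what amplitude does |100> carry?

The amplitude on |100> is -exp(I*pi/6)/2.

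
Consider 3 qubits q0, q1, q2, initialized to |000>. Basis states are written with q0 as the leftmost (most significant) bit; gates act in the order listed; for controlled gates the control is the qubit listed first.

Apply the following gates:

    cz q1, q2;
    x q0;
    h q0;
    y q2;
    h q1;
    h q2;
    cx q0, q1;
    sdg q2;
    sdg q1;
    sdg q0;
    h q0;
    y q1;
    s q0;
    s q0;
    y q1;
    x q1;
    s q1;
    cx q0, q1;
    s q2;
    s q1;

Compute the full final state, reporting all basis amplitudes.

After the circuit, the state carries amplitude 1/4 + I/4 on |000>, -1/4 - I/4 on |001>, 1/4 - I/4 on |010>, -1/4 + I/4 on |011>, 1/4 - I/4 on |100>, -1/4 + I/4 on |101>, -1/4 - I/4 on |110>, 1/4 + I/4 on |111>.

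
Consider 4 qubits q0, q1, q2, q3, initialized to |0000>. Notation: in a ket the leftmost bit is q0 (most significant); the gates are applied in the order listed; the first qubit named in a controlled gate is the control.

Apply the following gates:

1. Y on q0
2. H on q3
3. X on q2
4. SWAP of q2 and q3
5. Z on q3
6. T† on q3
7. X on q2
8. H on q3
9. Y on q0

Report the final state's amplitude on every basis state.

The resulting statevector has amplitude exp(3*I*pi/4)/2 on |0000>, -exp(3*I*pi/4)/2 on |0001>, exp(3*I*pi/4)/2 on |0010>, -exp(3*I*pi/4)/2 on |0011>, and 0 on every other basis state.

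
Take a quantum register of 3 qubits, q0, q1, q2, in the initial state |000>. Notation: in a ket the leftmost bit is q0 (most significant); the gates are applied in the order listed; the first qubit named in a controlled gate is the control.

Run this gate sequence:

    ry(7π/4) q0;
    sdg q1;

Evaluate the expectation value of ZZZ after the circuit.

The expectation value of ZZZ is sqrt(2)/2.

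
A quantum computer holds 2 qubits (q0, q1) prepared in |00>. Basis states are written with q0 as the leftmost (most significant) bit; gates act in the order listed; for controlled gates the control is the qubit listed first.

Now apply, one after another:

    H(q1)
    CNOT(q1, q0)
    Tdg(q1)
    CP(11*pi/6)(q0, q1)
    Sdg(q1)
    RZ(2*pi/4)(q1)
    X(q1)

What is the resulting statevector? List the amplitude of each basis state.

After the circuit, the state carries amplitude 0 on |00>, -sqrt(2)*exp(3*I*pi/4)/2 on |01>, -sqrt(2)*exp(I*pi/3)/2 on |10>, 0 on |11>.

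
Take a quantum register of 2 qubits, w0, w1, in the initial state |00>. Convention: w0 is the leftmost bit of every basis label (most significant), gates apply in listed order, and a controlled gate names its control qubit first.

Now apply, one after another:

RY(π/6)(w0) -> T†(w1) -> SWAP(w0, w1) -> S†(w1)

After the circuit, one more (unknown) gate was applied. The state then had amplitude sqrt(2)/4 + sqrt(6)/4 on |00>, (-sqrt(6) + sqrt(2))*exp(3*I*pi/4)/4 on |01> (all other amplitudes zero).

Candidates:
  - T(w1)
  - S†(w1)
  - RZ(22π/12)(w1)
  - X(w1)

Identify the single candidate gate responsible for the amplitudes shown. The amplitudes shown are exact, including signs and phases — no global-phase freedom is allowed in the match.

The applied gate was T(w1).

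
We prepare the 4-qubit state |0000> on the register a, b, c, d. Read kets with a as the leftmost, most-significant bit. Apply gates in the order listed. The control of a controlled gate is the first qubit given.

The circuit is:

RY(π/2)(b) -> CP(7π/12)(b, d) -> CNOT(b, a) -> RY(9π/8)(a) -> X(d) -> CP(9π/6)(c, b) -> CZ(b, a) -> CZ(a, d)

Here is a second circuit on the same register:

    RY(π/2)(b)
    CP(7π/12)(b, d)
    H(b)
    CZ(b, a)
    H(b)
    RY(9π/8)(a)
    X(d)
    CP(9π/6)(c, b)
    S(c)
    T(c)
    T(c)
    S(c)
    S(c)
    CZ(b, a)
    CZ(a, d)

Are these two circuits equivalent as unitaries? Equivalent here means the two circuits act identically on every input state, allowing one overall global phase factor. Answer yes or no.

No, they are not equivalent — no single phase factor reconciles the two unitaries.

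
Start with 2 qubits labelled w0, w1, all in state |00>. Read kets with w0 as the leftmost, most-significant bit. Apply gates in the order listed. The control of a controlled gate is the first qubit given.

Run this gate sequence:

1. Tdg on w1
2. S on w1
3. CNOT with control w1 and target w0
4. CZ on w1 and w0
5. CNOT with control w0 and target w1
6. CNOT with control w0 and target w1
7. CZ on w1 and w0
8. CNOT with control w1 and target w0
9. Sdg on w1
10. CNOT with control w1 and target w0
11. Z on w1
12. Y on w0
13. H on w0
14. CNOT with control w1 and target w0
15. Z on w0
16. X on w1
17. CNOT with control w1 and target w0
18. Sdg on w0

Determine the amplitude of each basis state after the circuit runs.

The resulting statevector has amplitude 0 on |00>, sqrt(2)*I/2 on |01>, 0 on |10>, sqrt(2)/2 on |11>.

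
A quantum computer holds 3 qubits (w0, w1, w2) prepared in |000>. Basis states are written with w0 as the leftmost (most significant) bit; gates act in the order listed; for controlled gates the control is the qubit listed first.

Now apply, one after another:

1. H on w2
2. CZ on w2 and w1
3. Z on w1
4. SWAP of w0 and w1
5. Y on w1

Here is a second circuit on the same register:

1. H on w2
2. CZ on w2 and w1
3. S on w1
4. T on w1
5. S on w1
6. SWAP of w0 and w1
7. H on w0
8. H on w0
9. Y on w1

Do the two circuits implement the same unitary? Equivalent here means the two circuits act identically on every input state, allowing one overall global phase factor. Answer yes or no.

No: there is an input state on which the two circuits produce genuinely different outputs (not merely differing by a phase).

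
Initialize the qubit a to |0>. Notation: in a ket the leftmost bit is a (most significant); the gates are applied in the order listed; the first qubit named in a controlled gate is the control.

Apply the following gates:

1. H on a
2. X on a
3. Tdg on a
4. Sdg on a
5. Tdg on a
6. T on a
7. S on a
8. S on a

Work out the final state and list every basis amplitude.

After the circuit, the state carries amplitude sqrt(2)/2 on |0>, sqrt(2)*exp(I*pi/4)/2 on |1>. Key observation: the block from step 4 through step 7 cancels to the identity and can be dropped.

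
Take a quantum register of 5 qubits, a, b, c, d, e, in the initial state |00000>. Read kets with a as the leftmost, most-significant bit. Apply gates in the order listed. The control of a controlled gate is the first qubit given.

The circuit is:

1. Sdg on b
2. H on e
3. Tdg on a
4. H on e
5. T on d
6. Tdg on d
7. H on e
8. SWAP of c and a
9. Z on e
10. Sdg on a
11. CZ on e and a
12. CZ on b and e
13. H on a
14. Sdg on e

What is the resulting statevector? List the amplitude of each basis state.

The final amplitudes are 1/2 on |00000>, I/2 on |00001>, 1/2 on |10000>, I/2 on |10001>, and 0 on every other basis state.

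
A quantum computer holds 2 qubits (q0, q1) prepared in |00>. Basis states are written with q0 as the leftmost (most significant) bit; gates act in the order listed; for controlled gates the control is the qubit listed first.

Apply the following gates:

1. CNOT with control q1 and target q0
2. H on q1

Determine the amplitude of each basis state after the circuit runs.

The resulting statevector has amplitude sqrt(2)/2 on |00>, sqrt(2)/2 on |01>, 0 on |10>, 0 on |11>.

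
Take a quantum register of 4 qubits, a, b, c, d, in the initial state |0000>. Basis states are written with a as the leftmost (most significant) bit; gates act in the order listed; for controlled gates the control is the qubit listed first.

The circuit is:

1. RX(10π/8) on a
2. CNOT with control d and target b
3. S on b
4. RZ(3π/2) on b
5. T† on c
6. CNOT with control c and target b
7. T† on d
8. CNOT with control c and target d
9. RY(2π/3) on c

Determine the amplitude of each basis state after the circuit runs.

The final amplitudes are sqrt(2 - sqrt(2))*exp(I*pi/4)/4 on |0000>, sqrt(6 - 3*sqrt(2))*exp(I*pi/4)/4 on |0010>, sqrt(sqrt(2) + 2)*exp(3*I*pi/4)/4 on |1000>, sqrt(3*sqrt(2) + 6)*exp(3*I*pi/4)/4 on |1010>, and 0 on every other basis state.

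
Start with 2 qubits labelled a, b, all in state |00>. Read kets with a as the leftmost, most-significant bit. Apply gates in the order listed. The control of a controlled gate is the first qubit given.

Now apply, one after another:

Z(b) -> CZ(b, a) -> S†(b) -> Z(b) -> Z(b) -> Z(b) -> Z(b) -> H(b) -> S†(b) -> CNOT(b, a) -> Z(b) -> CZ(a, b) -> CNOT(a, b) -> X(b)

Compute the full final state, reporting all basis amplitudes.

The resulting statevector has amplitude 0 on |00>, sqrt(2)/2 on |01>, 0 on |10>, -sqrt(2)*I/2 on |11>. Key observation: steps 4-7 multiply out to the identity, so the circuit reduces to the remaining gates.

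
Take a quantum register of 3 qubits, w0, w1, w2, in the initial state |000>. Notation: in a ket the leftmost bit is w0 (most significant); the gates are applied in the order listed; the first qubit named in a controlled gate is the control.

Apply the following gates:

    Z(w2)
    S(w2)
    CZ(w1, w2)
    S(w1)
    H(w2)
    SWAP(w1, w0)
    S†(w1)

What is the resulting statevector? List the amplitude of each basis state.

The final amplitudes are sqrt(2)/2 on |000>, sqrt(2)/2 on |001>, and 0 on every other basis state.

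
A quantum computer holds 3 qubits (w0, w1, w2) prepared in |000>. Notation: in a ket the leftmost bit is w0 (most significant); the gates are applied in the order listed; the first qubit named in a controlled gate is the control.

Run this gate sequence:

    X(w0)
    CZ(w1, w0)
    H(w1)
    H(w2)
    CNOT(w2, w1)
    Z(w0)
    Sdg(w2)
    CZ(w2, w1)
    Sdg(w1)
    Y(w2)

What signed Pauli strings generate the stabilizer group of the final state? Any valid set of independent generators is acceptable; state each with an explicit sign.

The stabilizer group can be generated by +IYZ, -IZY, -ZII, among other valid generating sets.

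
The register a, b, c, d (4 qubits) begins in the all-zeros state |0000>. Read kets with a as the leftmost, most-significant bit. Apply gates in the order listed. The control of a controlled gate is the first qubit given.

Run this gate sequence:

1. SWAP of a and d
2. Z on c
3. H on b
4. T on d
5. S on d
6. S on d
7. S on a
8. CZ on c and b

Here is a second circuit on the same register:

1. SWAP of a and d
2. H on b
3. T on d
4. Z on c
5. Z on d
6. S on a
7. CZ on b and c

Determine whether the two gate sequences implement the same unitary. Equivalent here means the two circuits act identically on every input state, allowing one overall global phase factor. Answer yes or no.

Yes — the two circuits implement the same unitary up to a global phase.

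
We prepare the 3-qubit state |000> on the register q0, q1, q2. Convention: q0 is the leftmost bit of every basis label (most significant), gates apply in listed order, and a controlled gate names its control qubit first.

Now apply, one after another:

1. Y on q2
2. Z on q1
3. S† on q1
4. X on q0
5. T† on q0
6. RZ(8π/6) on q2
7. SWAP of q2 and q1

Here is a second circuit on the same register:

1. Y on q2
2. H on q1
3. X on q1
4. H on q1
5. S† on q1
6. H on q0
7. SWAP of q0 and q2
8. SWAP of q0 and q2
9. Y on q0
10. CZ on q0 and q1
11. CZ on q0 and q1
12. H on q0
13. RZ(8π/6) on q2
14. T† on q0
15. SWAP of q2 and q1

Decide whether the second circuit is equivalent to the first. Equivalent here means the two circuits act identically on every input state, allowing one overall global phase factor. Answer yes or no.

No, they are not equivalent — no single phase factor reconciles the two unitaries.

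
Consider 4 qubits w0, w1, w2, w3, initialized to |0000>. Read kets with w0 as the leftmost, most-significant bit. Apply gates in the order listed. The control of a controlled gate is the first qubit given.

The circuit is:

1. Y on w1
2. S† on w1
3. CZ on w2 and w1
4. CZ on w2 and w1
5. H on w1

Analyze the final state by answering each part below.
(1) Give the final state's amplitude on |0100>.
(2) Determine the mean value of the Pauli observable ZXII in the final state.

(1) The final state's coefficient on |0100> equals -sqrt(2)/2. Key observation: steps 3-4 multiply out to the identity, so the circuit reduces to the remaining gates.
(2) The observable ZXII averages to -1.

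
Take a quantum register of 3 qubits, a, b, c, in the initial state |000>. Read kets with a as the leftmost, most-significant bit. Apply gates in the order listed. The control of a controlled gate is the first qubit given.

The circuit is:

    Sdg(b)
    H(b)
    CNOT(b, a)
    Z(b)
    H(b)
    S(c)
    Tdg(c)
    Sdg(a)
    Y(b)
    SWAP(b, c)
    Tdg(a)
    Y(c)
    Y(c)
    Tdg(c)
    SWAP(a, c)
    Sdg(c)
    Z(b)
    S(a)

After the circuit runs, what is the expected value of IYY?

The expectation value of IYY is 0.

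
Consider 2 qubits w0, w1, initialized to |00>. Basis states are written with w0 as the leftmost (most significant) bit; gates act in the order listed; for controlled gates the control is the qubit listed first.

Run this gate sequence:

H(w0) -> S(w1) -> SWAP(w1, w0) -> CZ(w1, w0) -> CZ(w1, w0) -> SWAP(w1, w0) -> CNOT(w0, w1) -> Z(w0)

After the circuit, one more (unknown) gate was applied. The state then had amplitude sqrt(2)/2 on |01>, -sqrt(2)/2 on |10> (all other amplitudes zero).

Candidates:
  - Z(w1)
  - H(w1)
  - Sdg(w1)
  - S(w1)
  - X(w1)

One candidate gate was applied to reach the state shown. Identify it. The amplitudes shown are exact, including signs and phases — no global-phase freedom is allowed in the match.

The unique candidate consistent with the amplitudes is X(w1). Key observation: steps 3-6 multiply out to the identity, so the circuit reduces to the remaining gates.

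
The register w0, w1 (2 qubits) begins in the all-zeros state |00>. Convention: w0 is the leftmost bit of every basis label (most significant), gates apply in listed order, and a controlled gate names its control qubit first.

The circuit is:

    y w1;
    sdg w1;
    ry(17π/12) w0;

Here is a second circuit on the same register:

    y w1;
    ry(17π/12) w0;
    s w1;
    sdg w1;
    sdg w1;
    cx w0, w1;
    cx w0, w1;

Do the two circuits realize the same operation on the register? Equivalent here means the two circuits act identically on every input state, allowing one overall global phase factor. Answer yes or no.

Yes: on every input state the two circuits agree up to one overall phase factor.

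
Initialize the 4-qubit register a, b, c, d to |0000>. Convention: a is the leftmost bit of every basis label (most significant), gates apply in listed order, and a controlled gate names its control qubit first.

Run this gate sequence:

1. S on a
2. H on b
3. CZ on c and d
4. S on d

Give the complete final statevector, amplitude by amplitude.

The final amplitudes are sqrt(2)/2 on |0000>, sqrt(2)/2 on |0100>, and 0 on every other basis state.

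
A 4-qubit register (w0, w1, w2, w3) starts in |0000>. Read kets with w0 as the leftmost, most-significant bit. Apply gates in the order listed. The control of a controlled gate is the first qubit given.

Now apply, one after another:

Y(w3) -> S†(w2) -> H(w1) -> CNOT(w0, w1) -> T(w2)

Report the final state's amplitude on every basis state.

The resulting statevector has amplitude sqrt(2)*I/2 on |0001>, sqrt(2)*I/2 on |0101>, and 0 on every other basis state.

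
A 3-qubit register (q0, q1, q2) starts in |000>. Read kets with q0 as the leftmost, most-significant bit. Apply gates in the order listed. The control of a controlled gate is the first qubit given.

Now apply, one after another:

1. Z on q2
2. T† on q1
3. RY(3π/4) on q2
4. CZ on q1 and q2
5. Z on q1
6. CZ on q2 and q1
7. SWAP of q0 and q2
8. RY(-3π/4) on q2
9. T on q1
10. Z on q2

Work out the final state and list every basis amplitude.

After the circuit, the state carries amplitude 1/2 - sqrt(2)/4 on |000>, sqrt(2)/4 on |001>, 0 on |010>, 0 on |011>, sqrt(2)/4 on |100>, sqrt(2)/4 + 1/2 on |101>, 0 on |110>, 0 on |111>.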